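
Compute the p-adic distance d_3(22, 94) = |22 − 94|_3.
d_3(22, 94) = 1/9

Step 1 — x − y = 22 − 94 = -72. Step 2 — v_3(-72) = 2 (factor: -72 = −(3^2 · 8); the sign does not affect v_p). Step 3 — |x − y|_3 = 3^{-2} = 1/9.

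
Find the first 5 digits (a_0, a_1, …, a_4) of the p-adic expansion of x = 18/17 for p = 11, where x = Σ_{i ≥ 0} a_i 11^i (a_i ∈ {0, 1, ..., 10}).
(a_0, …, a_4) = (3, 5, 6, 2, 3)

v_11(18/17) = 0 (numerator and denominator both coprime to 11), so x ∈ ℤ_11^×. Compute digits iteratively via a_i = x_i mod 11, x_{i+1} = (x_i − a_i)/11, with x_0 = x:
  x_0 = 18/17;  a_0 = 3;  x_1 = (x_0 − 3)/11 = -3/17
  x_1 = -3/17;  a_1 = 5;  x_2 = (x_1 − 5)/11 = -8/17
  x_2 = -8/17;  a_2 = 6;  x_3 = (x_2 − 6)/11 = -10/17
  x_3 = -10/17;  a_3 = 2;  x_4 = (x_3 − 2)/11 = -4/17
  x_4 = -4/17;  a_4 = 3;  x_5 = (x_4 − 3)/11 = -5/17
Digits: (3, 5, 6, 2, 3).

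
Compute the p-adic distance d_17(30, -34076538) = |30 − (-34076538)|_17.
d_17(30, -34076538) = 1/1419857

Step 1 — x − y = 30 − (-34076538) = 34076568. Step 2 — v_17(34076568) = 5 (factor: 34076568 = (17^5 · 24); the sign does not affect v_p). Step 3 — |x − y|_17 = 17^{-5} = 1/1419857.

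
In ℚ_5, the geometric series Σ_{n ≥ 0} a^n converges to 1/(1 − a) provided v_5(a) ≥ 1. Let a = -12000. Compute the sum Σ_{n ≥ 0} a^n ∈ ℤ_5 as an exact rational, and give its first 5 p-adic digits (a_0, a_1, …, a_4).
Σ a^n = 1/(1 − a) = 1/12001;  first 5 digits = (1, 0, 0, 4, 0)

v_5(a) = 3 ≥ 1, so the series converges in ℤ_5 to 1/(1 − a) = 1/(1 − (-12000)) = 1/12001. Expand this rational in ℤ_5: compute digits iteratively via d_i = x_i mod 5, x_{i+1} = (x_i − d_i)/5. The first 5 digits are (1, 0, 0, 4, 0).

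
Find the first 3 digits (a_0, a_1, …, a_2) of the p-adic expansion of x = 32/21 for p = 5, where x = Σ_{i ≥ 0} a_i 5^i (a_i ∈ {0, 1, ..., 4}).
(a_0, …, a_2) = (2, 3, 2)

v_5(32/21) = 0 (numerator and denominator both coprime to 5), so x ∈ ℤ_5^×. Compute digits iteratively via a_i = x_i mod 5, x_{i+1} = (x_i − a_i)/5, with x_0 = x:
  x_0 = 32/21;  a_0 = 2;  x_1 = (x_0 − 2)/5 = -2/21
  x_1 = -2/21;  a_1 = 3;  x_2 = (x_1 − 3)/5 = -13/21
  x_2 = -13/21;  a_2 = 2;  x_3 = (x_2 − 2)/5 = -11/21
Digits: (2, 3, 2).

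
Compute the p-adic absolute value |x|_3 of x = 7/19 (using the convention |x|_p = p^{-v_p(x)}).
|7/19|_3 = 1

Step 1 — compute v_3(x) by factoring powers of 3 out of the numerator and denominator: v_3(7/19) = 0. Step 2 — apply |x|_p = p^{-v_p(x)} = 3^{0} = 1.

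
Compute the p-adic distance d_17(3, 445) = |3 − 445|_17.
d_17(3, 445) = 1/17

Step 1 — x − y = 3 − 445 = -442. Step 2 — v_17(-442) = 1 (factor: -442 = −(17^1 · 26); the sign does not affect v_p). Step 3 — |x − y|_17 = 17^{-1} = 1/17.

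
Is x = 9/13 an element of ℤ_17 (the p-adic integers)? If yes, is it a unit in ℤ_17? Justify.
x ∈ ℤ_17^× (unit); v_17(x) = 0

ℤ_17 = {x ∈ ℚ_17 : v_17(x) ≥ 0} and ℤ_17^× = {x ∈ ℤ_17 : v_17(x) = 0}. Here v_17(9/13) = v_17(num) − v_17(den) = 0; compare against these criteria.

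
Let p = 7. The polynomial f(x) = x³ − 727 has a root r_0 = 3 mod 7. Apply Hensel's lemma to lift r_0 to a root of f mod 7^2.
r_1 = 38 (mod 49)

Hensel: r_{i+1} = r_i − f(r_i)/f′(r_i) mod 7^{i+2}, where f′(x) = 3x². Iterate:
  r_0 = 3 (mod 7)
  r_1 = 38 (mod 49)
Final: r = 38 with f(r) ≡ 0 mod 7^2.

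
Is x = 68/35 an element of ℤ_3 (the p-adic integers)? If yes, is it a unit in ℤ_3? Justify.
x ∈ ℤ_3^× (unit); v_3(x) = 0

ℤ_3 = {x ∈ ℚ_3 : v_3(x) ≥ 0} and ℤ_3^× = {x ∈ ℤ_3 : v_3(x) = 0}. Here v_3(68/35) = v_3(num) − v_3(den) = 0; compare against these criteria.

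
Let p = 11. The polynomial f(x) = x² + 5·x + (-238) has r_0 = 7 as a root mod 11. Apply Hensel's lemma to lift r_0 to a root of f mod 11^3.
r_2 = 359 (mod 1331)

Hensel: r_{i+1} = r_i − f(r_i)·(f′(r_i))^{-1} mod 11^{i+2}, f′(x) = 2x + 5. Iterate:
  r_0 = 7 (mod 11)
  r_1 = 117 (mod 121)
  r_2 = 359 (mod 1331)
Final: r = 359 satisfies f(r) ≡ 0 mod 11^3.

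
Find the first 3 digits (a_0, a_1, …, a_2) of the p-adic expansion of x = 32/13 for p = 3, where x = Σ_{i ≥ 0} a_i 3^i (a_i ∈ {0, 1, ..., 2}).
(a_0, …, a_2) = (2, 2, 1)

v_3(32/13) = 0 (numerator and denominator both coprime to 3), so x ∈ ℤ_3^×. Compute digits iteratively via a_i = x_i mod 3, x_{i+1} = (x_i − a_i)/3, with x_0 = x:
  x_0 = 32/13;  a_0 = 2;  x_1 = (x_0 − 2)/3 = 2/13
  x_1 = 2/13;  a_1 = 2;  x_2 = (x_1 − 2)/3 = -8/13
  x_2 = -8/13;  a_2 = 1;  x_3 = (x_2 − 1)/3 = -7/13
Digits: (2, 2, 1).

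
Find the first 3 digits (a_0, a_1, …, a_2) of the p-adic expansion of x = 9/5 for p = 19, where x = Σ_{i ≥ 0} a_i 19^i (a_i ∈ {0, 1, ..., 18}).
(a_0, …, a_2) = (17, 3, 15)

v_19(9/5) = 0 (numerator and denominator both coprime to 19), so x ∈ ℤ_19^×. Compute digits iteratively via a_i = x_i mod 19, x_{i+1} = (x_i − a_i)/19, with x_0 = x:
  x_0 = 9/5;  a_0 = 17;  x_1 = (x_0 − 17)/19 = -4/5
  x_1 = -4/5;  a_1 = 3;  x_2 = (x_1 − 3)/19 = -1/5
  x_2 = -1/5;  a_2 = 15;  x_3 = (x_2 − 15)/19 = -4/5
Digits: (17, 3, 15).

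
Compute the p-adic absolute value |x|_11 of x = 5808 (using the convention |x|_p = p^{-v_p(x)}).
|5808|_11 = 1/121

Step 1 — compute v_11(x) by factoring powers of 11 out of the numerator and denominator: v_11(5808) = 2. Step 2 — apply |x|_p = p^{-v_p(x)} = 11^{-2} = 1/121.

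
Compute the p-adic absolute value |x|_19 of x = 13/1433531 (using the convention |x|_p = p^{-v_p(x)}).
|13/1433531|_19 = 130321

Step 1 — compute v_19(x) by factoring powers of 19 out of the numerator and denominator: v_19(13/1433531) = -4. Step 2 — apply |x|_p = p^{-v_p(x)} = 19^{4} = 130321.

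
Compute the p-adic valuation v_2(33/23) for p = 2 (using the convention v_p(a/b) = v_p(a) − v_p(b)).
v_2(33/23) = 0

Factor powers of 2 from the numerator and denominator of the reduced fraction: 33 = 2^0 · 33 and 23 = 2^0 · 23. Apply v_p(a/b) = v_p(a) − v_p(b): v_2(33/23) = 0 − 0 = 0.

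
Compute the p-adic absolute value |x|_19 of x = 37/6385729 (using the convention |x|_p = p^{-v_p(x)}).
|37/6385729|_19 = 130321

Step 1 — compute v_19(x) by factoring powers of 19 out of the numerator and denominator: v_19(37/6385729) = -4. Step 2 — apply |x|_p = p^{-v_p(x)} = 19^{4} = 130321.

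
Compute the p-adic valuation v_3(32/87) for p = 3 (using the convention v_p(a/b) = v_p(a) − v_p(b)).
v_3(32/87) = -1

Factor powers of 3 from the numerator and denominator of the reduced fraction: 32 = 3^0 · 32 and 87 = 3^1 · 29. Apply v_p(a/b) = v_p(a) − v_p(b): v_3(32/87) = 0 − 1 = -1.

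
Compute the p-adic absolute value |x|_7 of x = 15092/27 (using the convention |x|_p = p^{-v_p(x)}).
|15092/27|_7 = 1/343

Step 1 — compute v_7(x) by factoring powers of 7 out of the numerator and denominator: v_7(15092/27) = 3. Step 2 — apply |x|_p = p^{-v_p(x)} = 7^{-3} = 1/343.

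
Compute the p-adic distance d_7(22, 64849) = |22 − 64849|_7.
d_7(22, 64849) = 1/2401

Step 1 — x − y = 22 − 64849 = -64827. Step 2 — v_7(-64827) = 4 (factor: -64827 = −(7^4 · 27); the sign does not affect v_p). Step 3 — |x − y|_7 = 7^{-4} = 1/2401.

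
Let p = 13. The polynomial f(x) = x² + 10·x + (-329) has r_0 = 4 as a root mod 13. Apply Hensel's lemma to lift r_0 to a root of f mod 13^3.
r_2 = 498 (mod 2197)

Hensel: r_{i+1} = r_i − f(r_i)·(f′(r_i))^{-1} mod 13^{i+2}, f′(x) = 2x + 10. Iterate:
  r_0 = 4 (mod 13)
  r_1 = 160 (mod 169)
  r_2 = 498 (mod 2197)
Final: r = 498 satisfies f(r) ≡ 0 mod 13^3.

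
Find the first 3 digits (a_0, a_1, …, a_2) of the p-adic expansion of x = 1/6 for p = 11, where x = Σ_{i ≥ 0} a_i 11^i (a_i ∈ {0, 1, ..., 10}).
(a_0, …, a_2) = (2, 9, 1)

v_11(1/6) = 0 (numerator and denominator both coprime to 11), so x ∈ ℤ_11^×. Compute digits iteratively via a_i = x_i mod 11, x_{i+1} = (x_i − a_i)/11, with x_0 = x:
  x_0 = 1/6;  a_0 = 2;  x_1 = (x_0 − 2)/11 = -1/6
  x_1 = -1/6;  a_1 = 9;  x_2 = (x_1 − 9)/11 = -5/6
  x_2 = -5/6;  a_2 = 1;  x_3 = (x_2 − 1)/11 = -1/6
Digits: (2, 9, 1).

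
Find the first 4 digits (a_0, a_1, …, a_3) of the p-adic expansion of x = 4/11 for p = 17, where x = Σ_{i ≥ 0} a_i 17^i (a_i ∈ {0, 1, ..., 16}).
(a_0, …, a_3) = (5, 9, 1, 3)

v_17(4/11) = 0 (numerator and denominator both coprime to 17), so x ∈ ℤ_17^×. Compute digits iteratively via a_i = x_i mod 17, x_{i+1} = (x_i − a_i)/17, with x_0 = x:
  x_0 = 4/11;  a_0 = 5;  x_1 = (x_0 − 5)/17 = -3/11
  x_1 = -3/11;  a_1 = 9;  x_2 = (x_1 − 9)/17 = -6/11
  x_2 = -6/11;  a_2 = 1;  x_3 = (x_2 − 1)/17 = -1/11
  x_3 = -1/11;  a_3 = 3;  x_4 = (x_3 − 3)/17 = -2/11
Digits: (5, 9, 1, 3).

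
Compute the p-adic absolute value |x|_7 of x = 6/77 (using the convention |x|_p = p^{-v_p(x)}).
|6/77|_7 = 7

Step 1 — compute v_7(x) by factoring powers of 7 out of the numerator and denominator: v_7(6/77) = -1. Step 2 — apply |x|_p = p^{-v_p(x)} = 7^{1} = 7.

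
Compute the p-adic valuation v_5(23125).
v_5(23125) = 4

v_5(n) is the largest exponent k such that 5^k divides n. Factor out: 23125 = 5^4 · 37. (Sign doesn't affect v_p.) So v_5(23125) = 4.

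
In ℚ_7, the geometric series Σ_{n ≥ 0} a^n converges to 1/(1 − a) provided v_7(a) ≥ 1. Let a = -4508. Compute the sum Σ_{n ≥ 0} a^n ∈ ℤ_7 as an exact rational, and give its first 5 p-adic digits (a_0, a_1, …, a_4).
Σ a^n = 1/(1 − a) = 1/4509;  first 5 digits = (1, 0, 6, 0, 6)

v_7(a) = 2 ≥ 1, so the series converges in ℤ_7 to 1/(1 − a) = 1/(1 − (-4508)) = 1/4509. Expand this rational in ℤ_7: compute digits iteratively via d_i = x_i mod 7, x_{i+1} = (x_i − d_i)/7. The first 5 digits are (1, 0, 6, 0, 6).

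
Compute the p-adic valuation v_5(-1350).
v_5(-1350) = 2

v_5(n) is the largest exponent k such that 5^k divides n. Factor out: -1350 = -5^2 · 54. (Sign doesn't affect v_p.) So v_5(-1350) = 2.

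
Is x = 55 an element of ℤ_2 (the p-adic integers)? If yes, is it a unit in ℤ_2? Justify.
x ∈ ℤ_2^× (unit); v_2(x) = 0

ℤ_2 = {x ∈ ℚ_2 : v_2(x) ≥ 0} and ℤ_2^× = {x ∈ ℤ_2 : v_2(x) = 0}. Here v_2(55) = v_2(num) − v_2(den) = 0; compare against these criteria.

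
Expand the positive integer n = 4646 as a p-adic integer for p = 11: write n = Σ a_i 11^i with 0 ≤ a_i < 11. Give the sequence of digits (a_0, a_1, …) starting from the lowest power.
(a_0, a_1, …) = (4, 4, 5, 3)

Repeated division by 11 gives the digits low-to-high: 4646 = 4 + 4·11^1 + 5·11^2 + 3·11^3. Digit sequence: (4, 4, 5, 3).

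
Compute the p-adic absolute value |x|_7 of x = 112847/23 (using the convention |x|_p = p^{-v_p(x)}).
|112847/23|_7 = 1/2401

Step 1 — compute v_7(x) by factoring powers of 7 out of the numerator and denominator: v_7(112847/23) = 4. Step 2 — apply |x|_p = p^{-v_p(x)} = 7^{-4} = 1/2401.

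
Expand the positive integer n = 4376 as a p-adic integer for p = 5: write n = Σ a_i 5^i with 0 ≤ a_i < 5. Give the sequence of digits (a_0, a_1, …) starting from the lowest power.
(a_0, a_1, …) = (1, 0, 0, 0, 2, 1)

Repeated division by 5 gives the digits low-to-high: 4376 = 1 + 2·5^4 + 1·5^5. Digit sequence: (1, 0, 0, 0, 2, 1).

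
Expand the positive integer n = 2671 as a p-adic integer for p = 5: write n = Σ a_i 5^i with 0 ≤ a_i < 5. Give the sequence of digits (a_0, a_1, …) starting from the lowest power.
(a_0, a_1, …) = (1, 4, 1, 1, 4)

Repeated division by 5 gives the digits low-to-high: 2671 = 1 + 4·5^1 + 1·5^2 + 1·5^3 + 4·5^4. Digit sequence: (1, 4, 1, 1, 4).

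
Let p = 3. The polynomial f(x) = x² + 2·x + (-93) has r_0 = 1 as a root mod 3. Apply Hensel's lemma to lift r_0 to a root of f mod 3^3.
r_2 = 10 (mod 27)

Hensel: r_{i+1} = r_i − f(r_i)·(f′(r_i))^{-1} mod 3^{i+2}, f′(x) = 2x + 2. Iterate:
  r_0 = 1 (mod 3)
  r_1 = 1 (mod 9)
  r_2 = 10 (mod 27)
Final: r = 10 satisfies f(r) ≡ 0 mod 3^3.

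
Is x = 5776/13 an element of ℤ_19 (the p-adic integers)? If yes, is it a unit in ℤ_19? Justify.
x ∈ ℤ_19 but not a unit; v_19(x) = 2 > 0

ℤ_19 = {x ∈ ℚ_19 : v_19(x) ≥ 0} and ℤ_19^× = {x ∈ ℤ_19 : v_19(x) = 0}. Here v_19(5776/13) = v_19(num) − v_19(den) = 2; compare against these criteria.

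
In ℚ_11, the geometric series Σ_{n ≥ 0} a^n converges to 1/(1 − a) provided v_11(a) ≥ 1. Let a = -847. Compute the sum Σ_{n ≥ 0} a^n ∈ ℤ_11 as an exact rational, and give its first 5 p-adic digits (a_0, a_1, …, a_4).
Σ a^n = 1/(1 − a) = 1/848;  first 5 digits = (1, 0, 4, 10, 4)

v_11(a) = 2 ≥ 1, so the series converges in ℤ_11 to 1/(1 − a) = 1/(1 − (-847)) = 1/848. Expand this rational in ℤ_11: compute digits iteratively via d_i = x_i mod 11, x_{i+1} = (x_i − d_i)/11. The first 5 digits are (1, 0, 4, 10, 4).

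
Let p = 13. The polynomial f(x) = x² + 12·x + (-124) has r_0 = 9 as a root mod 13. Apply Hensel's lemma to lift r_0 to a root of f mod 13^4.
r_3 = 17780 (mod 28561)

Hensel: r_{i+1} = r_i − f(r_i)·(f′(r_i))^{-1} mod 13^{i+2}, f′(x) = 2x + 12. Iterate:
  r_0 = 9 (mod 13)
  r_1 = 35 (mod 169)
  r_2 = 204 (mod 2197)
  r_3 = 17780 (mod 28561)
Final: r = 17780 satisfies f(r) ≡ 0 mod 13^4.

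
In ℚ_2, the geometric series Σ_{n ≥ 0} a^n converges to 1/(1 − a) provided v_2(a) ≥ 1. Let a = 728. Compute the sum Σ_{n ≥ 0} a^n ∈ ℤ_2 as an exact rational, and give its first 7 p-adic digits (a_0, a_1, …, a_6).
Σ a^n = 1/(1 − a) = -1/727;  first 7 digits = (1, 0, 0, 1, 1, 0, 0)

v_2(a) = 3 ≥ 1, so the series converges in ℤ_2 to 1/(1 − a) = 1/(1 − 728) = -1/727. Expand this rational in ℤ_2: compute digits iteratively via d_i = x_i mod 2, x_{i+1} = (x_i − d_i)/2. The first 7 digits are (1, 0, 0, 1, 1, 0, 0).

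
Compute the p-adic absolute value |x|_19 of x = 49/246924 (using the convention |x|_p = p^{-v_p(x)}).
|49/246924|_19 = 6859

Step 1 — compute v_19(x) by factoring powers of 19 out of the numerator and denominator: v_19(49/246924) = -3. Step 2 — apply |x|_p = p^{-v_p(x)} = 19^{3} = 6859.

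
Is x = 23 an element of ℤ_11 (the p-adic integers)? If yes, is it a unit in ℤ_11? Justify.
x ∈ ℤ_11^× (unit); v_11(x) = 0

ℤ_11 = {x ∈ ℚ_11 : v_11(x) ≥ 0} and ℤ_11^× = {x ∈ ℤ_11 : v_11(x) = 0}. Here v_11(23) = v_11(num) − v_11(den) = 0; compare against these criteria.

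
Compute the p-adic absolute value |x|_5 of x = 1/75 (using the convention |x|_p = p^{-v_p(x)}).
|1/75|_5 = 25

Step 1 — compute v_5(x) by factoring powers of 5 out of the numerator and denominator: v_5(1/75) = -2. Step 2 — apply |x|_p = p^{-v_p(x)} = 5^{2} = 25.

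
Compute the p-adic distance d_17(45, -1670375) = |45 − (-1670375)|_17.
d_17(45, -1670375) = 1/83521

Step 1 — x − y = 45 − (-1670375) = 1670420. Step 2 — v_17(1670420) = 4 (factor: 1670420 = (17^4 · 20); the sign does not affect v_p). Step 3 — |x − y|_17 = 17^{-4} = 1/83521.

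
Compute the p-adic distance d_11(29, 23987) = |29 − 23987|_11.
d_11(29, 23987) = 1/1331

Step 1 — x − y = 29 − 23987 = -23958. Step 2 — v_11(-23958) = 3 (factor: -23958 = −(11^3 · 18); the sign does not affect v_p). Step 3 — |x − y|_11 = 11^{-3} = 1/1331.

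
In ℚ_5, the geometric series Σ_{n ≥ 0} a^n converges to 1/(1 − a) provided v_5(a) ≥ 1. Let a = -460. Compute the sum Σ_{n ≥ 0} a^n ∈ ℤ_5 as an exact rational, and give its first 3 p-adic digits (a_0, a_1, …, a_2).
Σ a^n = 1/(1 − a) = 1/461;  first 3 digits = (1, 3, 0)

v_5(a) = 1 ≥ 1, so the series converges in ℤ_5 to 1/(1 − a) = 1/(1 − (-460)) = 1/461. Expand this rational in ℤ_5: compute digits iteratively via d_i = x_i mod 5, x_{i+1} = (x_i − d_i)/5. The first 3 digits are (1, 3, 0).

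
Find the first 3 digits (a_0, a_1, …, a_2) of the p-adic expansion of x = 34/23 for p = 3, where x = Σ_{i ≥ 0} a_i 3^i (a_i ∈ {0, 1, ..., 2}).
(a_0, …, a_2) = (2, 1, 0)

v_3(34/23) = 0 (numerator and denominator both coprime to 3), so x ∈ ℤ_3^×. Compute digits iteratively via a_i = x_i mod 3, x_{i+1} = (x_i − a_i)/3, with x_0 = x:
  x_0 = 34/23;  a_0 = 2;  x_1 = (x_0 − 2)/3 = -4/23
  x_1 = -4/23;  a_1 = 1;  x_2 = (x_1 − 1)/3 = -9/23
  x_2 = -9/23;  a_2 = 0;  x_3 = (x_2 − 0)/3 = -3/23
Digits: (2, 1, 0).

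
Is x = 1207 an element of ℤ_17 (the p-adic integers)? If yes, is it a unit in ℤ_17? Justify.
x ∈ ℤ_17 but not a unit; v_17(x) = 1 > 0

ℤ_17 = {x ∈ ℚ_17 : v_17(x) ≥ 0} and ℤ_17^× = {x ∈ ℤ_17 : v_17(x) = 0}. Here v_17(1207) = v_17(num) − v_17(den) = 1; compare against these criteria.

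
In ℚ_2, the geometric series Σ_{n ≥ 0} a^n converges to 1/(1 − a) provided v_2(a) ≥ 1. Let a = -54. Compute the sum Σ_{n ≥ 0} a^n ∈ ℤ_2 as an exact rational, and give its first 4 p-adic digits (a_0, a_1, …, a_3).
Σ a^n = 1/(1 − a) = 1/55;  first 4 digits = (1, 1, 1, 0)

v_2(a) = 1 ≥ 1, so the series converges in ℤ_2 to 1/(1 − a) = 1/(1 − (-54)) = 1/55. Expand this rational in ℤ_2: compute digits iteratively via d_i = x_i mod 2, x_{i+1} = (x_i − d_i)/2. The first 4 digits are (1, 1, 1, 0).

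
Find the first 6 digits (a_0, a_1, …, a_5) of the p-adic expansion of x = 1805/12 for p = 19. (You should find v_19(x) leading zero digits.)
(a_0, …, a_5) = (0, 0, 2, 11, 1, 11)

v_19(1805/12) = 2, so a_0 = ... = a_1 = 0. Factor out: x = 19^2 · u with u = 5/12 a unit in ℤ_19. Expand u iteratively via a_{v+i} = u_i mod 19, u_{i+1} = (u_i − a_{v+i})/19:
  u_0 = 5/12;  a_2 = 2;  u_1 = (u_0 − 2)/19 = -1/12
  u_1 = -1/12;  a_3 = 11;  u_2 = (u_1 − 11)/19 = -7/12
  u_2 = -7/12;  a_4 = 1;  u_3 = (u_2 − 1)/19 = -1/12
  u_3 = -1/12;  a_5 = 11;  u_4 = (u_3 − 11)/19 = -7/12
Digits: (0, 0, 2, 11, 1, 11).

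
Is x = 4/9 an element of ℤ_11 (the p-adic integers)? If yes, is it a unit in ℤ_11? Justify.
x ∈ ℤ_11^× (unit); v_11(x) = 0

ℤ_11 = {x ∈ ℚ_11 : v_11(x) ≥ 0} and ℤ_11^× = {x ∈ ℤ_11 : v_11(x) = 0}. Here v_11(4/9) = v_11(num) − v_11(den) = 0; compare against these criteria.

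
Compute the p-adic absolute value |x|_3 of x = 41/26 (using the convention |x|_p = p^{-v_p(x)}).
|41/26|_3 = 1

Step 1 — compute v_3(x) by factoring powers of 3 out of the numerator and denominator: v_3(41/26) = 0. Step 2 — apply |x|_p = p^{-v_p(x)} = 3^{0} = 1.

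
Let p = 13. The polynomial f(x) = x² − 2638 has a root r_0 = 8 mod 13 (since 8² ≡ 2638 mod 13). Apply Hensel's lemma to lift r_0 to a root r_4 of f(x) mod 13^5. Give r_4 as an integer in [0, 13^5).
r_4 = 362526 (mod 371293)

Hensel's recurrence: r_{i+1} = r_i − f(r_i)·(f′(r_i))^{-1} mod 13^{i+2}, with f′(x) = 2x. Iterate:
  r_0 = 8 (mod 13)
  r_1 = 21 (mod 169)
  r_2 = 21 (mod 2197)
  r_3 = 19794 (mod 28561)
  r_4 = 362526 (mod 371293)
Final: r_4 = 362526, and one checks f(r_4) ≡ 0 mod 13^5.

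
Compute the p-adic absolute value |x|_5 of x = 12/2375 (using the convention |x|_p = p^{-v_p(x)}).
|12/2375|_5 = 125

Step 1 — compute v_5(x) by factoring powers of 5 out of the numerator and denominator: v_5(12/2375) = -3. Step 2 — apply |x|_p = p^{-v_p(x)} = 5^{3} = 125.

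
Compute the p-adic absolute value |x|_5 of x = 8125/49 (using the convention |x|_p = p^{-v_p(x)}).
|8125/49|_5 = 1/625

Step 1 — compute v_5(x) by factoring powers of 5 out of the numerator and denominator: v_5(8125/49) = 4. Step 2 — apply |x|_p = p^{-v_p(x)} = 5^{-4} = 1/625.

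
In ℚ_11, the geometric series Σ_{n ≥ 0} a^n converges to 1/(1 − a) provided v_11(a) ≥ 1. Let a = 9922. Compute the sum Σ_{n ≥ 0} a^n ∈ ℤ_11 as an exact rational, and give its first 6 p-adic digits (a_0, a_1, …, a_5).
Σ a^n = 1/(1 − a) = -1/9921;  first 6 digits = (1, 0, 5, 7, 3, 6)

v_11(a) = 2 ≥ 1, so the series converges in ℤ_11 to 1/(1 − a) = 1/(1 − 9922) = -1/9921. Expand this rational in ℤ_11: compute digits iteratively via d_i = x_i mod 11, x_{i+1} = (x_i − d_i)/11. The first 6 digits are (1, 0, 5, 7, 3, 6).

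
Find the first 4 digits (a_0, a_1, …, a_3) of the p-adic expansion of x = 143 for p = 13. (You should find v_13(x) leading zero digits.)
(a_0, …, a_3) = (0, 11, 0, 0)

v_13(143) = 1, so a_0 = ... = a_0 = 0. Factor out: x = 13^1 · u with u = 11 a unit in ℤ_13. Expand u iteratively via a_{v+i} = u_i mod 13, u_{i+1} = (u_i − a_{v+i})/13:
  u_0 = 11;  a_1 = 11;  u_1 = (u_0 − 11)/13 = 0
  u_1 = 0;  a_2 = 0;  u_2 = (u_1 − 0)/13 = 0
  u_2 = 0;  a_3 = 0;  u_3 = (u_2 − 0)/13 = 0
Digits: (0, 11, 0, 0).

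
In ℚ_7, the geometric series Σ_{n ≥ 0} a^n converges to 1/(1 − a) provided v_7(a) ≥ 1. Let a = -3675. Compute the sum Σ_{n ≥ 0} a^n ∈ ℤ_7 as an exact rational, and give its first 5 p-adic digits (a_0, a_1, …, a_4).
Σ a^n = 1/(1 − a) = 1/3676;  first 5 digits = (1, 0, 2, 3, 2)

v_7(a) = 2 ≥ 1, so the series converges in ℤ_7 to 1/(1 − a) = 1/(1 − (-3675)) = 1/3676. Expand this rational in ℤ_7: compute digits iteratively via d_i = x_i mod 7, x_{i+1} = (x_i − d_i)/7. The first 5 digits are (1, 0, 2, 3, 2).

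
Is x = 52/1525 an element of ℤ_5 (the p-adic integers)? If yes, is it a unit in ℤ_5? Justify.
x ∉ ℤ_5 (v_5(x) = -2 < 0)

ℤ_5 = {x ∈ ℚ_5 : v_5(x) ≥ 0} and ℤ_5^× = {x ∈ ℤ_5 : v_5(x) = 0}. Here v_5(52/1525) = v_5(num) − v_5(den) = -2; compare against these criteria.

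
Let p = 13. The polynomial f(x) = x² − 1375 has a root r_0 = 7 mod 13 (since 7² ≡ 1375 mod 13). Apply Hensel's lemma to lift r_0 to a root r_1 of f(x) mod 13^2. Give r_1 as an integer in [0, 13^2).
r_1 = 150 (mod 169)

Hensel's recurrence: r_{i+1} = r_i − f(r_i)·(f′(r_i))^{-1} mod 13^{i+2}, with f′(x) = 2x. Iterate:
  r_0 = 7 (mod 13)
  r_1 = 150 (mod 169)
Final: r_1 = 150, and one checks f(r_1) ≡ 0 mod 13^2.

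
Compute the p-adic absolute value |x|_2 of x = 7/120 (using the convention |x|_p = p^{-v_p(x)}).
|7/120|_2 = 8

Step 1 — compute v_2(x) by factoring powers of 2 out of the numerator and denominator: v_2(7/120) = -3. Step 2 — apply |x|_p = p^{-v_p(x)} = 2^{3} = 8.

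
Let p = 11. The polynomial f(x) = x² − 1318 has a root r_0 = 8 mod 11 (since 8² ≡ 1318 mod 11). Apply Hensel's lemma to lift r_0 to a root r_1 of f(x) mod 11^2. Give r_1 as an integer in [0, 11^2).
r_1 = 41 (mod 121)

Hensel's recurrence: r_{i+1} = r_i − f(r_i)·(f′(r_i))^{-1} mod 11^{i+2}, with f′(x) = 2x. Iterate:
  r_0 = 8 (mod 11)
  r_1 = 41 (mod 121)
Final: r_1 = 41, and one checks f(r_1) ≡ 0 mod 11^2.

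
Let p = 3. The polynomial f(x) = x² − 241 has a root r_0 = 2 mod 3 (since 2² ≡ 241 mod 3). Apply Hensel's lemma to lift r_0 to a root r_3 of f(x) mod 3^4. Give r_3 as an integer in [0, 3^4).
r_3 = 59 (mod 81)

Hensel's recurrence: r_{i+1} = r_i − f(r_i)·(f′(r_i))^{-1} mod 3^{i+2}, with f′(x) = 2x. Iterate:
  r_0 = 2 (mod 3)
  r_1 = 5 (mod 9)
  r_2 = 5 (mod 27)
  r_3 = 59 (mod 81)
Final: r_3 = 59, and one checks f(r_3) ≡ 0 mod 3^4.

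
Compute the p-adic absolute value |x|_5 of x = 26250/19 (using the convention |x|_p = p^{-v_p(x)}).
|26250/19|_5 = 1/625

Step 1 — compute v_5(x) by factoring powers of 5 out of the numerator and denominator: v_5(26250/19) = 4. Step 2 — apply |x|_p = p^{-v_p(x)} = 5^{-4} = 1/625.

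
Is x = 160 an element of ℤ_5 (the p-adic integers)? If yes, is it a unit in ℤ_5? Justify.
x ∈ ℤ_5 but not a unit; v_5(x) = 1 > 0

ℤ_5 = {x ∈ ℚ_5 : v_5(x) ≥ 0} and ℤ_5^× = {x ∈ ℤ_5 : v_5(x) = 0}. Here v_5(160) = v_5(num) − v_5(den) = 1; compare against these criteria.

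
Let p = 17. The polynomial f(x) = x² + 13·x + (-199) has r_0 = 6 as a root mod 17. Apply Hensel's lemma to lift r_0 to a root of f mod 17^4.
r_3 = 48966 (mod 83521)

Hensel: r_{i+1} = r_i − f(r_i)·(f′(r_i))^{-1} mod 17^{i+2}, f′(x) = 2x + 13. Iterate:
  r_0 = 6 (mod 17)
  r_1 = 125 (mod 289)
  r_2 = 4749 (mod 4913)
  r_3 = 48966 (mod 83521)
Final: r = 48966 satisfies f(r) ≡ 0 mod 17^4.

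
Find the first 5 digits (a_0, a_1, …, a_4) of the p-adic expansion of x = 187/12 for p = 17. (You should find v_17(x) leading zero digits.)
(a_0, …, a_4) = (0, 8, 1, 7, 1)

v_17(187/12) = 1, so a_0 = ... = a_0 = 0. Factor out: x = 17^1 · u with u = 11/12 a unit in ℤ_17. Expand u iteratively via a_{v+i} = u_i mod 17, u_{i+1} = (u_i − a_{v+i})/17:
  u_0 = 11/12;  a_1 = 8;  u_1 = (u_0 − 8)/17 = -5/12
  u_1 = -5/12;  a_2 = 1;  u_2 = (u_1 − 1)/17 = -1/12
  u_2 = -1/12;  a_3 = 7;  u_3 = (u_2 − 7)/17 = -5/12
  u_3 = -5/12;  a_4 = 1;  u_4 = (u_3 − 1)/17 = -1/12
Digits: (0, 8, 1, 7, 1).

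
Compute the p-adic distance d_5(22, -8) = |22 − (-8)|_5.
d_5(22, -8) = 1/5

Step 1 — x − y = 22 − (-8) = 30. Step 2 — v_5(30) = 1 (factor: 30 = (5^1 · 6); the sign does not affect v_p). Step 3 — |x − y|_5 = 5^{-1} = 1/5.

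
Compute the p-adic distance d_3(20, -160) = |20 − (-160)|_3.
d_3(20, -160) = 1/9

Step 1 — x − y = 20 − (-160) = 180. Step 2 — v_3(180) = 2 (factor: 180 = (3^2 · 20); the sign does not affect v_p). Step 3 — |x − y|_3 = 3^{-2} = 1/9.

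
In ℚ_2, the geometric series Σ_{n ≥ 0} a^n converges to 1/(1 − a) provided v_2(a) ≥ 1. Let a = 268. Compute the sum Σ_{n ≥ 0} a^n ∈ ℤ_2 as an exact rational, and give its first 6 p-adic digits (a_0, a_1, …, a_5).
Σ a^n = 1/(1 − a) = -1/267;  first 6 digits = (1, 0, 1, 1, 1, 0)

v_2(a) = 2 ≥ 1, so the series converges in ℤ_2 to 1/(1 − a) = 1/(1 − 268) = -1/267. Expand this rational in ℤ_2: compute digits iteratively via d_i = x_i mod 2, x_{i+1} = (x_i − d_i)/2. The first 6 digits are (1, 0, 1, 1, 1, 0).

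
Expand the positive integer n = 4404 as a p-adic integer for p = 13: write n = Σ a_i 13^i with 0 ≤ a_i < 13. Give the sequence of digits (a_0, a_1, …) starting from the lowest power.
(a_0, a_1, …) = (10, 0, 0, 2)

Repeated division by 13 gives the digits low-to-high: 4404 = 10 + 2·13^3. Digit sequence: (10, 0, 0, 2).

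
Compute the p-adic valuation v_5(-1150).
v_5(-1150) = 2

v_5(n) is the largest exponent k such that 5^k divides n. Factor out: -1150 = -5^2 · 46. (Sign doesn't affect v_p.) So v_5(-1150) = 2.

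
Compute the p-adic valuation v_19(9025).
v_19(9025) = 2

v_19(n) is the largest exponent k such that 19^k divides n. Factor out: 9025 = 19^2 · 25. (Sign doesn't affect v_p.) So v_19(9025) = 2.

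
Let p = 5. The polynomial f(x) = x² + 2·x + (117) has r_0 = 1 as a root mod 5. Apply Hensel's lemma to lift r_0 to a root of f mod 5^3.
r_2 = 121 (mod 125)

Hensel: r_{i+1} = r_i − f(r_i)·(f′(r_i))^{-1} mod 5^{i+2}, f′(x) = 2x + 2. Iterate:
  r_0 = 1 (mod 5)
  r_1 = 21 (mod 25)
  r_2 = 121 (mod 125)
Final: r = 121 satisfies f(r) ≡ 0 mod 5^3.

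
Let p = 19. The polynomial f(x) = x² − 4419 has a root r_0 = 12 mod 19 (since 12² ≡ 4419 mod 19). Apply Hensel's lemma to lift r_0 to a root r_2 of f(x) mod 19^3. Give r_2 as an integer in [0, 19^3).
r_2 = 2311 (mod 6859)

Hensel's recurrence: r_{i+1} = r_i − f(r_i)·(f′(r_i))^{-1} mod 19^{i+2}, with f′(x) = 2x. Iterate:
  r_0 = 12 (mod 19)
  r_1 = 145 (mod 361)
  r_2 = 2311 (mod 6859)
Final: r_2 = 2311, and one checks f(r_2) ≡ 0 mod 19^3.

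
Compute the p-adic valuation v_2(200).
v_2(200) = 3

v_2(n) is the largest exponent k such that 2^k divides n. Factor out: 200 = 2^3 · 25. (Sign doesn't affect v_p.) So v_2(200) = 3.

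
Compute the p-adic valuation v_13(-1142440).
v_13(-1142440) = 4

v_13(n) is the largest exponent k such that 13^k divides n. Factor out: -1142440 = -13^4 · 40. (Sign doesn't affect v_p.) So v_13(-1142440) = 4.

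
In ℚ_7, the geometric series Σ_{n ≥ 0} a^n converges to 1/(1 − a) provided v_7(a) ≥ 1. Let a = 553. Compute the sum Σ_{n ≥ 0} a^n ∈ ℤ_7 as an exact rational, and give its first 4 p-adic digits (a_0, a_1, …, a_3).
Σ a^n = 1/(1 − a) = -1/552;  first 4 digits = (1, 2, 1, 5)

v_7(a) = 1 ≥ 1, so the series converges in ℤ_7 to 1/(1 − a) = 1/(1 − 553) = -1/552. Expand this rational in ℤ_7: compute digits iteratively via d_i = x_i mod 7, x_{i+1} = (x_i − d_i)/7. The first 4 digits are (1, 2, 1, 5).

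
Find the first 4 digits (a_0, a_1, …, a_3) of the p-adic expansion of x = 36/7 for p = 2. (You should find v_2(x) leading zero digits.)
(a_0, …, a_3) = (0, 0, 1, 1)

v_2(36/7) = 2, so a_0 = ... = a_1 = 0. Factor out: x = 2^2 · u with u = 9/7 a unit in ℤ_2. Expand u iteratively via a_{v+i} = u_i mod 2, u_{i+1} = (u_i − a_{v+i})/2:
  u_0 = 9/7;  a_2 = 1;  u_1 = (u_0 − 1)/2 = 1/7
  u_1 = 1/7;  a_3 = 1;  u_2 = (u_1 − 1)/2 = -3/7
Digits: (0, 0, 1, 1).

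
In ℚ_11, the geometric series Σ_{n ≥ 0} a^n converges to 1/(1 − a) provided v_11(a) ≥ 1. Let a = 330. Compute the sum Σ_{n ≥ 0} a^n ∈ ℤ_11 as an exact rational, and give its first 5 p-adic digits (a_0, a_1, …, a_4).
Σ a^n = 1/(1 − a) = -1/329;  first 5 digits = (1, 8, 0, 0, 2)

v_11(a) = 1 ≥ 1, so the series converges in ℤ_11 to 1/(1 − a) = 1/(1 − 330) = -1/329. Expand this rational in ℤ_11: compute digits iteratively via d_i = x_i mod 11, x_{i+1} = (x_i − d_i)/11. The first 5 digits are (1, 8, 0, 0, 2).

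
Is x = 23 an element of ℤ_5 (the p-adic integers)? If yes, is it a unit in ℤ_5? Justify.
x ∈ ℤ_5^× (unit); v_5(x) = 0

ℤ_5 = {x ∈ ℚ_5 : v_5(x) ≥ 0} and ℤ_5^× = {x ∈ ℤ_5 : v_5(x) = 0}. Here v_5(23) = v_5(num) − v_5(den) = 0; compare against these criteria.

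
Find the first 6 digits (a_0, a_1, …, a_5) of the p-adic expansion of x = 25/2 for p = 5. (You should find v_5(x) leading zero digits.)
(a_0, …, a_5) = (0, 0, 3, 2, 2, 2)

v_5(25/2) = 2, so a_0 = ... = a_1 = 0. Factor out: x = 5^2 · u with u = 1/2 a unit in ℤ_5. Expand u iteratively via a_{v+i} = u_i mod 5, u_{i+1} = (u_i − a_{v+i})/5:
  u_0 = 1/2;  a_2 = 3;  u_1 = (u_0 − 3)/5 = -1/2
  u_1 = -1/2;  a_3 = 2;  u_2 = (u_1 − 2)/5 = -1/2
  u_2 = -1/2;  a_4 = 2;  u_3 = (u_2 − 2)/5 = -1/2
  u_3 = -1/2;  a_5 = 2;  u_4 = (u_3 − 2)/5 = -1/2
Digits: (0, 0, 3, 2, 2, 2).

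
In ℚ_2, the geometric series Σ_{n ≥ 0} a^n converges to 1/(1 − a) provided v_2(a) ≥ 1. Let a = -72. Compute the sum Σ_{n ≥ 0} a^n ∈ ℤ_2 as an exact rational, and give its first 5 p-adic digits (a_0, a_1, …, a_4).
Σ a^n = 1/(1 − a) = 1/73;  first 5 digits = (1, 0, 0, 1, 1)

v_2(a) = 3 ≥ 1, so the series converges in ℤ_2 to 1/(1 − a) = 1/(1 − (-72)) = 1/73. Expand this rational in ℤ_2: compute digits iteratively via d_i = x_i mod 2, x_{i+1} = (x_i − d_i)/2. The first 5 digits are (1, 0, 0, 1, 1).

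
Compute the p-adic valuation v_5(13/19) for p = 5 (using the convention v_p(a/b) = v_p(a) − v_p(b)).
v_5(13/19) = 0

Factor powers of 5 from the numerator and denominator of the reduced fraction: 13 = 5^0 · 13 and 19 = 5^0 · 19. Apply v_p(a/b) = v_p(a) − v_p(b): v_5(13/19) = 0 − 0 = 0.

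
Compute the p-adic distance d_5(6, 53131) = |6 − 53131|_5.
d_5(6, 53131) = 1/3125

Step 1 — x − y = 6 − 53131 = -53125. Step 2 — v_5(-53125) = 5 (factor: -53125 = −(5^5 · 17); the sign does not affect v_p). Step 3 — |x − y|_5 = 5^{-5} = 1/3125.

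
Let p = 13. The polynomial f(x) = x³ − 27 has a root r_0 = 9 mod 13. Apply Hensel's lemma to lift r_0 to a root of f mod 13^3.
r_2 = 1283 (mod 2197)

Hensel: r_{i+1} = r_i − f(r_i)/f′(r_i) mod 13^{i+2}, where f′(x) = 3x². Iterate:
  r_0 = 9 (mod 13)
  r_1 = 100 (mod 169)
  r_2 = 1283 (mod 2197)
Final: r = 1283 with f(r) ≡ 0 mod 13^3.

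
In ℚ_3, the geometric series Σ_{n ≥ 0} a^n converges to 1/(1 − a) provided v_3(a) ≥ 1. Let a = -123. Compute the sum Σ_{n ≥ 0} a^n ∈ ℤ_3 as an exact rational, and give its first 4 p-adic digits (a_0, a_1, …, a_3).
Σ a^n = 1/(1 − a) = 1/124;  first 4 digits = (1, 1, 2, 1)

v_3(a) = 1 ≥ 1, so the series converges in ℤ_3 to 1/(1 − a) = 1/(1 − (-123)) = 1/124. Expand this rational in ℤ_3: compute digits iteratively via d_i = x_i mod 3, x_{i+1} = (x_i − d_i)/3. The first 4 digits are (1, 1, 2, 1).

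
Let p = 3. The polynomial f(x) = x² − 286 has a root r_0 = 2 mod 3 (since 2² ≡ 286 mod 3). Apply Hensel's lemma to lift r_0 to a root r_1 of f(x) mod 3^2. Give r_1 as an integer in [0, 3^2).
r_1 = 5 (mod 9)

Hensel's recurrence: r_{i+1} = r_i − f(r_i)·(f′(r_i))^{-1} mod 3^{i+2}, with f′(x) = 2x. Iterate:
  r_0 = 2 (mod 3)
  r_1 = 5 (mod 9)
Final: r_1 = 5, and one checks f(r_1) ≡ 0 mod 3^2.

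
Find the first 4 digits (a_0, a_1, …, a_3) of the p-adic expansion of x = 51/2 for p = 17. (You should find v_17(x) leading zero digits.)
(a_0, …, a_3) = (0, 10, 8, 8)

v_17(51/2) = 1, so a_0 = ... = a_0 = 0. Factor out: x = 17^1 · u with u = 3/2 a unit in ℤ_17. Expand u iteratively via a_{v+i} = u_i mod 17, u_{i+1} = (u_i − a_{v+i})/17:
  u_0 = 3/2;  a_1 = 10;  u_1 = (u_0 − 10)/17 = -1/2
  u_1 = -1/2;  a_2 = 8;  u_2 = (u_1 − 8)/17 = -1/2
  u_2 = -1/2;  a_3 = 8;  u_3 = (u_2 − 8)/17 = -1/2
Digits: (0, 10, 8, 8).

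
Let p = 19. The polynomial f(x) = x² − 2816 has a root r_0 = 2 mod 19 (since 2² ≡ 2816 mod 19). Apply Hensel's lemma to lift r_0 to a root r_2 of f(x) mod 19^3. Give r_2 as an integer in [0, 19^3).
r_2 = 5759 (mod 6859)

Hensel's recurrence: r_{i+1} = r_i − f(r_i)·(f′(r_i))^{-1} mod 19^{i+2}, with f′(x) = 2x. Iterate:
  r_0 = 2 (mod 19)
  r_1 = 344 (mod 361)
  r_2 = 5759 (mod 6859)
Final: r_2 = 5759, and one checks f(r_2) ≡ 0 mod 19^3.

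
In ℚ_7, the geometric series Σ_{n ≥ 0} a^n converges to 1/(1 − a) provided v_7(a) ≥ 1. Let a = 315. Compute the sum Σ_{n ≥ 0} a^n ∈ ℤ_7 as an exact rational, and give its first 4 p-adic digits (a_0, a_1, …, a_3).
Σ a^n = 1/(1 − a) = -1/314;  first 4 digits = (1, 3, 1, 2)

v_7(a) = 1 ≥ 1, so the series converges in ℤ_7 to 1/(1 − a) = 1/(1 − 315) = -1/314. Expand this rational in ℤ_7: compute digits iteratively via d_i = x_i mod 7, x_{i+1} = (x_i − d_i)/7. The first 4 digits are (1, 3, 1, 2).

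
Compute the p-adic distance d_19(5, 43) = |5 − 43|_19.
d_19(5, 43) = 1/19

Step 1 — x − y = 5 − 43 = -38. Step 2 — v_19(-38) = 1 (factor: -38 = −(19^1 · 2); the sign does not affect v_p). Step 3 — |x − y|_19 = 19^{-1} = 1/19.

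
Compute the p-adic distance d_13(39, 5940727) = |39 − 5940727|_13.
d_13(39, 5940727) = 1/371293

Step 1 — x − y = 39 − 5940727 = -5940688. Step 2 — v_13(-5940688) = 5 (factor: -5940688 = −(13^5 · 16); the sign does not affect v_p). Step 3 — |x − y|_13 = 13^{-5} = 1/371293.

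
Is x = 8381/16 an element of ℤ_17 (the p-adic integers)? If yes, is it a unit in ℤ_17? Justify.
x ∈ ℤ_17 but not a unit; v_17(x) = 2 > 0

ℤ_17 = {x ∈ ℚ_17 : v_17(x) ≥ 0} and ℤ_17^× = {x ∈ ℤ_17 : v_17(x) = 0}. Here v_17(8381/16) = v_17(num) − v_17(den) = 2; compare against these criteria.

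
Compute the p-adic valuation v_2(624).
v_2(624) = 4

v_2(n) is the largest exponent k such that 2^k divides n. Factor out: 624 = 2^4 · 39. (Sign doesn't affect v_p.) So v_2(624) = 4.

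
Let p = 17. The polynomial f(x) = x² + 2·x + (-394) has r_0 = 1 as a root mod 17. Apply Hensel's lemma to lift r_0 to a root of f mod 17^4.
r_3 = 28493 (mod 83521)

Hensel: r_{i+1} = r_i − f(r_i)·(f′(r_i))^{-1} mod 17^{i+2}, f′(x) = 2x + 2. Iterate:
  r_0 = 1 (mod 17)
  r_1 = 171 (mod 289)
  r_2 = 3928 (mod 4913)
  r_3 = 28493 (mod 83521)
Final: r = 28493 satisfies f(r) ≡ 0 mod 17^4.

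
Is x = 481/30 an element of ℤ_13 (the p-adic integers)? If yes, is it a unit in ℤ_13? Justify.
x ∈ ℤ_13 but not a unit; v_13(x) = 1 > 0

ℤ_13 = {x ∈ ℚ_13 : v_13(x) ≥ 0} and ℤ_13^× = {x ∈ ℤ_13 : v_13(x) = 0}. Here v_13(481/30) = v_13(num) − v_13(den) = 1; compare against these criteria.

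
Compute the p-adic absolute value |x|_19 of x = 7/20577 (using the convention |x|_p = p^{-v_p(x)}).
|7/20577|_19 = 6859

Step 1 — compute v_19(x) by factoring powers of 19 out of the numerator and denominator: v_19(7/20577) = -3. Step 2 — apply |x|_p = p^{-v_p(x)} = 19^{3} = 6859.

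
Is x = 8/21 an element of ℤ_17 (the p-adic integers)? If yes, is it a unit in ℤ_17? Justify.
x ∈ ℤ_17^× (unit); v_17(x) = 0

ℤ_17 = {x ∈ ℚ_17 : v_17(x) ≥ 0} and ℤ_17^× = {x ∈ ℤ_17 : v_17(x) = 0}. Here v_17(8/21) = v_17(num) − v_17(den) = 0; compare against these criteria.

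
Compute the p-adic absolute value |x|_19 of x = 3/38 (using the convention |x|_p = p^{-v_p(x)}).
|3/38|_19 = 19

Step 1 — compute v_19(x) by factoring powers of 19 out of the numerator and denominator: v_19(3/38) = -1. Step 2 — apply |x|_p = p^{-v_p(x)} = 19^{1} = 19.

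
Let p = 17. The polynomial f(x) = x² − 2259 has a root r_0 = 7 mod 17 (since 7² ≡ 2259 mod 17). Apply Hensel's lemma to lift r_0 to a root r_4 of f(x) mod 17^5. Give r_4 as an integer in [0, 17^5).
r_4 = 1377126 (mod 1419857)

Hensel's recurrence: r_{i+1} = r_i − f(r_i)·(f′(r_i))^{-1} mod 17^{i+2}, with f′(x) = 2x. Iterate:
  r_0 = 7 (mod 17)
  r_1 = 41 (mod 289)
  r_2 = 1486 (mod 4913)
  r_3 = 40790 (mod 83521)
  r_4 = 1377126 (mod 1419857)
Final: r_4 = 1377126, and one checks f(r_4) ≡ 0 mod 17^5.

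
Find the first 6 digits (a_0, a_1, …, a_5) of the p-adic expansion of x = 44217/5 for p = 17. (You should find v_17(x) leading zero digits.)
(a_0, …, a_5) = (0, 0, 0, 12, 13, 6)

v_17(44217/5) = 3, so a_0 = ... = a_2 = 0. Factor out: x = 17^3 · u with u = 9/5 a unit in ℤ_17. Expand u iteratively via a_{v+i} = u_i mod 17, u_{i+1} = (u_i − a_{v+i})/17:
  u_0 = 9/5;  a_3 = 12;  u_1 = (u_0 − 12)/17 = -3/5
  u_1 = -3/5;  a_4 = 13;  u_2 = (u_1 − 13)/17 = -4/5
  u_2 = -4/5;  a_5 = 6;  u_3 = (u_2 − 6)/17 = -2/5
Digits: (0, 0, 0, 12, 13, 6).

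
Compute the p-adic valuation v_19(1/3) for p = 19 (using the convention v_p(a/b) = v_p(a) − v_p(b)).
v_19(1/3) = 0

Factor powers of 19 from the numerator and denominator of the reduced fraction: 1 = 19^0 · 1 and 3 = 19^0 · 3. Apply v_p(a/b) = v_p(a) − v_p(b): v_19(1/3) = 0 − 0 = 0.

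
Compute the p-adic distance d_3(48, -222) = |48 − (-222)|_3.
d_3(48, -222) = 1/27

Step 1 — x − y = 48 − (-222) = 270. Step 2 — v_3(270) = 3 (factor: 270 = (3^3 · 10); the sign does not affect v_p). Step 3 — |x − y|_3 = 3^{-3} = 1/27.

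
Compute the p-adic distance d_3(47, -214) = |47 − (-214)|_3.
d_3(47, -214) = 1/9

Step 1 — x − y = 47 − (-214) = 261. Step 2 — v_3(261) = 2 (factor: 261 = (3^2 · 29); the sign does not affect v_p). Step 3 — |x − y|_3 = 3^{-2} = 1/9.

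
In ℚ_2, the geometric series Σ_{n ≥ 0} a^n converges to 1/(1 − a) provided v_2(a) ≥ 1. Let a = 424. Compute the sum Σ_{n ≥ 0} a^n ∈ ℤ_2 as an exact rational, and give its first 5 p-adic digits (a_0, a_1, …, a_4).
Σ a^n = 1/(1 − a) = -1/423;  first 5 digits = (1, 0, 0, 1, 0)

v_2(a) = 3 ≥ 1, so the series converges in ℤ_2 to 1/(1 − a) = 1/(1 − 424) = -1/423. Expand this rational in ℤ_2: compute digits iteratively via d_i = x_i mod 2, x_{i+1} = (x_i − d_i)/2. The first 5 digits are (1, 0, 0, 1, 0).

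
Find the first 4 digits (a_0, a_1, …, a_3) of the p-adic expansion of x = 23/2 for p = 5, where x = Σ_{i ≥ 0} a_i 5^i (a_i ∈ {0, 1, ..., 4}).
(a_0, …, a_3) = (4, 4, 2, 2)

v_5(23/2) = 0 (numerator and denominator both coprime to 5), so x ∈ ℤ_5^×. Compute digits iteratively via a_i = x_i mod 5, x_{i+1} = (x_i − a_i)/5, with x_0 = x:
  x_0 = 23/2;  a_0 = 4;  x_1 = (x_0 − 4)/5 = 3/2
  x_1 = 3/2;  a_1 = 4;  x_2 = (x_1 − 4)/5 = -1/2
  x_2 = -1/2;  a_2 = 2;  x_3 = (x_2 − 2)/5 = -1/2
  x_3 = -1/2;  a_3 = 2;  x_4 = (x_3 − 2)/5 = -1/2
Digits: (4, 4, 2, 2).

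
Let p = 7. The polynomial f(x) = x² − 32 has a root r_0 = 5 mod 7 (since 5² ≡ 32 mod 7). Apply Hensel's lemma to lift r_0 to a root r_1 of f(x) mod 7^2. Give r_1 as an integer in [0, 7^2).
r_1 = 40 (mod 49)

Hensel's recurrence: r_{i+1} = r_i − f(r_i)·(f′(r_i))^{-1} mod 7^{i+2}, with f′(x) = 2x. Iterate:
  r_0 = 5 (mod 7)
  r_1 = 40 (mod 49)
Final: r_1 = 40, and one checks f(r_1) ≡ 0 mod 7^2.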